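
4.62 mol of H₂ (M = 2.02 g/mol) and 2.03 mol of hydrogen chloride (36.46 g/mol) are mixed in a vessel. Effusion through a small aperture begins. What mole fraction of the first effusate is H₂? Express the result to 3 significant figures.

Effusion rate of each component ∝ n_i/√M_i (partial pressure × 1/√M).
Mole fraction of H₂ in the effusate = (n_H₂/√M_H₂) / (n_H₂/√M_H₂ + n_HCl/√M_HCl)
= (4.62/√2.02) / (4.62/√2.02 + 2.03/√36.46) = 3.251/(3.251 + 0.3362) = 0.906.

0.906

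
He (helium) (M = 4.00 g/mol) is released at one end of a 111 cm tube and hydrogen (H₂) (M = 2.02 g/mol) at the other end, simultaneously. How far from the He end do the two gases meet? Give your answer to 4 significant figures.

46.11 cm

Graham's law gives d_He/d_H₂ = rate_He/rate_H₂ = √(M_H₂/M_He) = √(2.02/4.00) = 0.7106.
With d_He + d_H₂ = 111 cm, d_H₂ = 111/(1 + 0.7106) = 64.89 cm.
d_He = 111 − 64.89 = 46.11 cm.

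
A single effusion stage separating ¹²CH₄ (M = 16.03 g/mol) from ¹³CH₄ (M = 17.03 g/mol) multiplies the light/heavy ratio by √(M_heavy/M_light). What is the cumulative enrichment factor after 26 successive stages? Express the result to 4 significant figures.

2.196

Overall factor = α^26 with α = √(17.03/16.03), i.e. (17.03/16.03)^(26/2).
= 1.06238^13 = 2.196.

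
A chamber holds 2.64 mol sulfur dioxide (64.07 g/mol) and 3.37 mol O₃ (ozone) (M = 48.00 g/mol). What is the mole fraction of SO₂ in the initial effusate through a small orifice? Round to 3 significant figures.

0.404

Effusion rate of each component ∝ n_i/√M_i (partial pressure × 1/√M).
So x_SO₂ in the escaping gas = (n_SO₂/√M_SO₂) / Σ(n_i/√M_i)
= (2.64/√64.07) / (2.64/√64.07 + 3.37/√48.00) = 0.3298/(0.3298 + 0.4864) = 0.404.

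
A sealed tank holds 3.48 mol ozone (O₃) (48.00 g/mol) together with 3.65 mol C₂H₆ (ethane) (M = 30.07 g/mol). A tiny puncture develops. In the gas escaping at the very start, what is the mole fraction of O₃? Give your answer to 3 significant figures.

0.430

The effusion rate of species i is ∝ p_i/√M_i ∝ n_i/√M_i.
Mole fraction of O₃ in the effusate = (n_O₃/√M_O₃) / (n_O₃/√M_O₃ + n_C₂H₆/√M_C₂H₆)
= (3.48/√48.00) / (3.48/√48.00 + 3.65/√30.07) = 0.5023/(0.5023 + 0.6656) = 0.430.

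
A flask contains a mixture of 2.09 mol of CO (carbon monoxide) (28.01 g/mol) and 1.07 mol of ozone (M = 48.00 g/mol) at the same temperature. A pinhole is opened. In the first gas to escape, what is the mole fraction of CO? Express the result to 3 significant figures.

0.719

Rate_i ∝ x_i/√M_i (Graham's law weighted by mole fraction), so the effusate composition follows n_i/√M_i.
Mole fraction of CO in the effusate = (n_CO/√M_CO) / (n_CO/√M_CO + n_O₃/√M_O₃)
= (2.09/√28.01) / (2.09/√28.01 + 1.07/√48.00) = 0.3949/(0.3949 + 0.1544) = 0.719.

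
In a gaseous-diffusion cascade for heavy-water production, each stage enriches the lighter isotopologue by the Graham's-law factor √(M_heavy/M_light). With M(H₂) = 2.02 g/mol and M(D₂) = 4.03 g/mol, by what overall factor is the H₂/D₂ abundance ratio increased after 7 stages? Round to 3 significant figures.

Overall factor = α^7 with α = √(4.03/2.02), i.e. (4.03/2.02)^(7/2).
= 1.99505^(7/2) = 11.2.

11.2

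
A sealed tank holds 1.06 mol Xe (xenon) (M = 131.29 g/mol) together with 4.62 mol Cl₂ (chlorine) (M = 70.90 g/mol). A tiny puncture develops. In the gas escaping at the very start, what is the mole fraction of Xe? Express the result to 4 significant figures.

The effusion rate of species i is ∝ p_i/√M_i ∝ n_i/√M_i.
Mole fraction of Xe in the effusate = (n_Xe/√M_Xe) / (n_Xe/√M_Xe + n_Cl₂/√M_Cl₂)
= (1.06/√131.29) / (1.06/√131.29 + 4.62/√70.90) = 0.09251/(0.09251 + 0.5487) = 0.1443.

0.1443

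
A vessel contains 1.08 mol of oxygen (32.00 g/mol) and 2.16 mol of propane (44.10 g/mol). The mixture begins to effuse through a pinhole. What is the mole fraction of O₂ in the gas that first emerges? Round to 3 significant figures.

0.370

Rate_i ∝ x_i/√M_i (Graham's law weighted by mole fraction), so the effusate composition follows n_i/√M_i.
x_O₂(eff) = (n_O₂/√M_O₂) / (n_O₂/√M_O₂ + n_C₃H₈/√M_C₃H₈)
= (1.08/√32.00) / (1.08/√32.00 + 2.16/√44.10) = 0.1909/(0.1909 + 0.3253) = 0.370.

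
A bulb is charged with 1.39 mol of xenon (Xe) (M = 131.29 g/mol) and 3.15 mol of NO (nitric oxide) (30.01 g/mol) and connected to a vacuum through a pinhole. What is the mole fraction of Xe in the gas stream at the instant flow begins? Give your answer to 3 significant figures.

0.174

The effusion rate of species i is ∝ p_i/√M_i ∝ n_i/√M_i.
So x_Xe in the escaping gas = (n_Xe/√M_Xe) / Σ(n_i/√M_i)
= (1.39/√131.29) / (1.39/√131.29 + 3.15/√30.01) = 0.1213/(0.1213 + 0.5750) = 0.174.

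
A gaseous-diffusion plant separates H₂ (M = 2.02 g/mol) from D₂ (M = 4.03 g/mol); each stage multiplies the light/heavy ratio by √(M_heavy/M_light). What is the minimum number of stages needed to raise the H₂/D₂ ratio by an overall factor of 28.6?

Per stage α = (4.03/2.02)^(1/2) = 1.99505^0.5, giving ln α = 0.3453.
Need α^N ≥ 28.6 ⇒ N ≥ ln(28.6) / ln α = 3.353 / 0.3453 = 9.71.
So at least 10 stages are needed.

10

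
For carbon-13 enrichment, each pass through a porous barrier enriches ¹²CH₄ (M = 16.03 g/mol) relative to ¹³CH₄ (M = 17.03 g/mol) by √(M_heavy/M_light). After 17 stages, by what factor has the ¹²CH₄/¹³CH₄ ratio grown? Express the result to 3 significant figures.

1.67

Each stage multiplies the ratio by α = √(17.03/16.03), so after 17 stages the overall factor is α^17 = (17.03/16.03)^(17/2).
= 1.06238^(17/2) = 1.67.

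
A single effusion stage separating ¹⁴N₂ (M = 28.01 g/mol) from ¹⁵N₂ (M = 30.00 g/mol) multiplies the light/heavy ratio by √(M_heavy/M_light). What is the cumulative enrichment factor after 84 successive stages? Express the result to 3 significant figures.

The single-stage factor is √(M_heavy/M_light), so 84 stages give [√(30.00/28.01)]^84 = (30.00/28.01)^(84/2).
= 1.07105^42 = 17.9.

17.9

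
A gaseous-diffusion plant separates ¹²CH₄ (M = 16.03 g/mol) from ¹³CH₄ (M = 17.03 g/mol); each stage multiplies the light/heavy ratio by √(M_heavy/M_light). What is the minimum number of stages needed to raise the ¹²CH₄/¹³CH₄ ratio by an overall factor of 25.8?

With α = √(17.03/16.03) per stage, ln α = ½ ln(1.06238) = 0.03026.
Need α^N ≥ 25.8 ⇒ N ≥ ln(25.8) / ln α = 3.250 / 0.03026 = 107.42.
Rounding up, N = 108 stages.

108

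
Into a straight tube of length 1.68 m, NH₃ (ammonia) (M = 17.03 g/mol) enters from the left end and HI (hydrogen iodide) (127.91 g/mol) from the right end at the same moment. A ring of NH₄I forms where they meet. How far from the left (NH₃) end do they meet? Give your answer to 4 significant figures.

Distances travelled in equal time are proportional to diffusion rates, so d_NH₃/d_HI = √(M_HI/M_NH₃) = √(127.91/17.03) = 2.741.
With d_NH₃ + d_HI = 1.68 m, d_HI = 1.68/(1 + 2.741) = 0.4491 m.
d_NH₃ = 1.68 − 0.4491 = 1.231 m.

1.231 m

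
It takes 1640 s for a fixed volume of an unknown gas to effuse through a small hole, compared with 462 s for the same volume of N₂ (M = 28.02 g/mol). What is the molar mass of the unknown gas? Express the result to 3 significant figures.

353 g/mol

Since effusion rate ∝ 1/√M, t_X/t_N₂ = √(M_X/M_N₂).
1640/462 = 3.550 = √(M_X/28.02)
M_X = 28.02 × 3.550² = 28.02 × 12.60 = 353 g/mol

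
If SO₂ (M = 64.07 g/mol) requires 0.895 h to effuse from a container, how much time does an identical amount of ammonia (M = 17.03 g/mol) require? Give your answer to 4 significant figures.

From Graham's law, t_NH₃/t_SO₂ = √(M_NH₃/M_SO₂) = √(17.03/64.07) = √0.2658 = 0.5156.
So the time for NH₃ is 0.895 × 0.5156 = 0.4614 h.

0.4614 h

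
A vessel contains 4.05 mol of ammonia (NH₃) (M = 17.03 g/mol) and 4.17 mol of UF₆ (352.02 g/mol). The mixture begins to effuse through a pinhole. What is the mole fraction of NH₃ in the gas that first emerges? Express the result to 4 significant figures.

The effusion rate of species i is ∝ p_i/√M_i ∝ n_i/√M_i.
So x_NH₃ in the escaping gas = (n_NH₃/√M_NH₃) / Σ(n_i/√M_i)
= (4.05/√17.03) / (4.05/√17.03 + 4.17/√352.02) = 0.9814/(0.9814 + 0.2223) = 0.8154.

0.8154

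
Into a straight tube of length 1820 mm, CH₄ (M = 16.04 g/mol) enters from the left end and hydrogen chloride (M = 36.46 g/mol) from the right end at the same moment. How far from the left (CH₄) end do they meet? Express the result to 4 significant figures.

1094 mm

Distances travelled in equal time are proportional to diffusion rates, so d_CH₄/d_HCl = √(M_HCl/M_CH₄) = √(36.46/16.04) = 1.508.
With d_CH₄ + d_HCl = 1820 mm, d_HCl = 1820/(1 + 1.508) = 725.8 mm.
d_CH₄ = 1820 − 725.8 = 1094 mm.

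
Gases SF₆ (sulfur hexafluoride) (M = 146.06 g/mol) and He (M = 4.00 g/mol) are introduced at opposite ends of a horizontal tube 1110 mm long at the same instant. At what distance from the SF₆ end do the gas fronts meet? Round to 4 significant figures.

The fronts meet when d_SF₆ + d_He = L with d_SF₆/d_He = √(M_He/M_SF₆) (Graham's law). Here √(M_He/M_SF₆) = √(4.00/146.06) = 0.1655.
With d_SF₆ + d_He = 1110 mm, d_He = 1110/(1 + 0.1655) = 952.4 mm.
d_SF₆ = 1110 − 952.4 = 157.6 mm.

157.6 mm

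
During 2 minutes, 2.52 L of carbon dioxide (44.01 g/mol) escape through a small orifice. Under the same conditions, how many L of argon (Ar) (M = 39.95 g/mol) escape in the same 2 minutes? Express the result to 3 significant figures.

From Graham's law, rate_Ar/rate_CO₂ = √(M_CO₂/M_Ar) = √(44.01/39.95) = √1.102 = 1.050.
So the volume for Ar is 2.52 × 1.050 = 2.64 L.

2.64 L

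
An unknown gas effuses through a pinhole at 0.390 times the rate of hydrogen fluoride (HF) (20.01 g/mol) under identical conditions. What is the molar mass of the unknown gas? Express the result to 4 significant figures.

From Graham's law, rate_X/rate_HF = √(M_HF/M_X).
0.390 = √(20.01/M_X)
M_X = 20.01 / 0.390² = 20.01 / 0.1521 = 131.6 g/mol

131.6 g/mol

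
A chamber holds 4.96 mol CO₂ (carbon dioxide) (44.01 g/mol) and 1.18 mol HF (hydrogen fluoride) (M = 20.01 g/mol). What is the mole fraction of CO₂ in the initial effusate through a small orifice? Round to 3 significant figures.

0.739

Effusion rate of each component ∝ n_i/√M_i (partial pressure × 1/√M).
So x_CO₂ in the escaping gas = (n_CO₂/√M_CO₂) / Σ(n_i/√M_i)
= (4.96/√44.01) / (4.96/√44.01 + 1.18/√20.01) = 0.7477/(0.7477 + 0.2638) = 0.739.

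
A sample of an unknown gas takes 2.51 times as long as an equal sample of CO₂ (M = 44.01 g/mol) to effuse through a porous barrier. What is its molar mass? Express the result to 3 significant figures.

277 g/mol

Since effusion rate ∝ 1/√M, t_X/t_CO₂ = √(M_X/M_CO₂).
2.51 = √(M_X/44.01)
M_X = 44.01 × 2.51² = 44.01 × 6.300 = 277 g/mol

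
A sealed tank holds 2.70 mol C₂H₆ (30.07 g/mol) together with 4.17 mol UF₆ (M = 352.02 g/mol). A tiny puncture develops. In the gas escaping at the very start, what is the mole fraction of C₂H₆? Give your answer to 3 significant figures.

The effusion rate of species i is ∝ p_i/√M_i ∝ n_i/√M_i.
x_C₂H₆(eff) = (n_C₂H₆/√M_C₂H₆) / (n_C₂H₆/√M_C₂H₆ + n_UF₆/√M_UF₆)
= (2.70/√30.07) / (2.70/√30.07 + 4.17/√352.02) = 0.4924/(0.4924 + 0.2223) = 0.689.

0.689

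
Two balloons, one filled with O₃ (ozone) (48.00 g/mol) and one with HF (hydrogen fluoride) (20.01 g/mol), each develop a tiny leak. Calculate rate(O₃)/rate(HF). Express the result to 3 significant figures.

0.646

From Graham's law, rate_O₃/rate_HF = √(M_HF/M_O₃) = √(20.01/48.00) = √0.4169 = 0.646.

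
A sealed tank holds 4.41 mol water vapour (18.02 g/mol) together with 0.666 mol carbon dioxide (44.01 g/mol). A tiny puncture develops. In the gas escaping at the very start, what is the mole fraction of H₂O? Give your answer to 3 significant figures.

Rate_i ∝ x_i/√M_i (Graham's law weighted by mole fraction), so the effusate composition follows n_i/√M_i.
So x_H₂O in the escaping gas = (n_H₂O/√M_H₂O) / Σ(n_i/√M_i)
= (4.41/√18.02) / (4.41/√18.02 + 0.666/√44.01) = 1.039/(1.039 + 0.1004) = 0.912.

0.912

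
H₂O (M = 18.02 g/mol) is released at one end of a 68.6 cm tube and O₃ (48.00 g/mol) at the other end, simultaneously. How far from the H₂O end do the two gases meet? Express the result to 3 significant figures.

Distances travelled in equal time are proportional to diffusion rates, so d_H₂O/d_O₃ = √(M_O₃/M_H₂O) = √(48.00/18.02) = 1.632.
With d_H₂O + d_O₃ = 68.6 cm, d_O₃ = 68.6/(1 + 1.632) = 26.06 cm.
d_H₂O = 68.6 − 26.06 = 42.5 cm.

42.5 cm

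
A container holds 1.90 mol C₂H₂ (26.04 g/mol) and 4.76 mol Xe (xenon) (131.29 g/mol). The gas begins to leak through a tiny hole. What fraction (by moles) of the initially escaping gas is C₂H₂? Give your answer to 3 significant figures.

Rate_i ∝ x_i/√M_i (Graham's law weighted by mole fraction), so the effusate composition follows n_i/√M_i.
Mole fraction of C₂H₂ in the effusate = (n_C₂H₂/√M_C₂H₂) / (n_C₂H₂/√M_C₂H₂ + n_Xe/√M_Xe)
= (1.90/√26.04) / (1.90/√26.04 + 4.76/√131.29) = 0.3723/(0.3723 + 0.4154) = 0.473.

0.473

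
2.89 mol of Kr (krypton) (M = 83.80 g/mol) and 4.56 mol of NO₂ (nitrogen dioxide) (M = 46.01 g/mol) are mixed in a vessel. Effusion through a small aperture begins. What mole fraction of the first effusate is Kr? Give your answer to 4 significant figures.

0.3195

The effusion rate of species i is ∝ p_i/√M_i ∝ n_i/√M_i.
Mole fraction of Kr in the effusate = (n_Kr/√M_Kr) / (n_Kr/√M_Kr + n_NO₂/√M_NO₂)
= (2.89/√83.80) / (2.89/√83.80 + 4.56/√46.01) = 0.3157/(0.3157 + 0.6723) = 0.3195.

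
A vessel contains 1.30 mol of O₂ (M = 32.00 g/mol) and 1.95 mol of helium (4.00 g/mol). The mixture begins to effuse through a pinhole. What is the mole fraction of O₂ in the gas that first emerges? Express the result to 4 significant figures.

0.1907

Rate_i ∝ x_i/√M_i (Graham's law weighted by mole fraction), so the effusate composition follows n_i/√M_i.
x_O₂(eff) = (n_O₂/√M_O₂) / (n_O₂/√M_O₂ + n_He/√M_He)
= (1.30/√32.00) / (1.30/√32.00 + 1.95/√4.00) = 0.2298/(0.2298 + 0.9750) = 0.1907.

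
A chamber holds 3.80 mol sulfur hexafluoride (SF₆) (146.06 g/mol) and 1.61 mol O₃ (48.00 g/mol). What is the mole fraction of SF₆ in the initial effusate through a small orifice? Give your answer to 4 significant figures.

Each component's effusion rate ∝ (its partial pressure)·(1/√M) ∝ n_i/√M_i.
x_SF₆(eff) = (n_SF₆/√M_SF₆) / (n_SF₆/√M_SF₆ + n_O₃/√M_O₃)
= (3.80/√146.06) / (3.80/√146.06 + 1.61/√48.00) = 0.3144/(0.3144 + 0.2324) = 0.5750.

0.5750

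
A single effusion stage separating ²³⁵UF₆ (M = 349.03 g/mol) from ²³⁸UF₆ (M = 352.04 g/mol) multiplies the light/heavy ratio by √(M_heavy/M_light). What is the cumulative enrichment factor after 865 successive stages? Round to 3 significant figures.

41.0

Overall factor = α^865 with α = √(352.04/349.03), i.e. (352.04/349.03)^(865/2).
= 1.00862^(865/2) = 41.0.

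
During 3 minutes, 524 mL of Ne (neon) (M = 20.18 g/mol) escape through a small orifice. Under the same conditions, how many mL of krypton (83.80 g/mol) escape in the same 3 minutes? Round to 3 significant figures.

From Graham's law, rate_Kr/rate_Ne = √(M_Ne/M_Kr) = √(20.18/83.80) = √0.2408 = 0.4907.
So the volume for Kr is 524 × 0.4907 = 257 mL.

257 mL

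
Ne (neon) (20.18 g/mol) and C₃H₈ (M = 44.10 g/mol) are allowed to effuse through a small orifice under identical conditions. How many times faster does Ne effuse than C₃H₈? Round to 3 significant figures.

1.48

By Graham's law, rate_Ne/rate_C₃H₈ = √(M_C₃H₈/M_Ne) = √(44.10/20.18) = √2.185 = 1.48.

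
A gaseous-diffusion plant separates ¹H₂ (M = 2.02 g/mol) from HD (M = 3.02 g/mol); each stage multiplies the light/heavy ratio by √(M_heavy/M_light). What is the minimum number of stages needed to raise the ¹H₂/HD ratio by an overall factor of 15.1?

14

Single-stage factor α = √(3.02/2.02), so ln α = ½ ln(1.49505) = 0.2011.
Need α^N ≥ 15.1 ⇒ N ≥ ln(15.1) / ln α = 2.715 / 0.2011 = 13.50.
So at least 14 stages are needed.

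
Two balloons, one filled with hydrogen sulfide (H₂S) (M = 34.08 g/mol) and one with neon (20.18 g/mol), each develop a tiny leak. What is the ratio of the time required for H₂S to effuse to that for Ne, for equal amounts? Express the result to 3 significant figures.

From Graham's law, t_H₂S/t_Ne = √(M_H₂S/M_Ne) = √(34.08/20.18) = √1.689 = 1.30.

1.30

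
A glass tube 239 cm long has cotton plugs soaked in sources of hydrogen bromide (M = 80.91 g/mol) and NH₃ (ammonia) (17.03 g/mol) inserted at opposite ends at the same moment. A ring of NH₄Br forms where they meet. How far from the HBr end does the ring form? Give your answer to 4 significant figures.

Distances travelled in equal time are proportional to diffusion rates, so d_HBr/d_NH₃ = √(M_NH₃/M_HBr) = √(17.03/80.91) = 0.4588.
With d_HBr + d_NH₃ = 239 cm, d_NH₃ = 239/(1 + 0.4588) = 163.8 cm.
d_HBr = 239 − 163.8 = 75.16 cm.

75.16 cm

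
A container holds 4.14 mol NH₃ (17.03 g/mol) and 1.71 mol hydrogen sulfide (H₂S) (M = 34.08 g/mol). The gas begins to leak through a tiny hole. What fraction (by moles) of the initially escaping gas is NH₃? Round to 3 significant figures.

0.774

The effusion rate of species i is ∝ p_i/√M_i ∝ n_i/√M_i.
x_NH₃(eff) = (n_NH₃/√M_NH₃) / (n_NH₃/√M_NH₃ + n_H₂S/√M_H₂S)
= (4.14/√17.03) / (4.14/√17.03 + 1.71/√34.08) = 1.003/(1.003 + 0.2929) = 0.774.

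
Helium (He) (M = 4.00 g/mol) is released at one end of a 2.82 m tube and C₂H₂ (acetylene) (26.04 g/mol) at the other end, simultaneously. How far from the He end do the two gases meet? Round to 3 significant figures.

Graham's law gives d_He/d_C₂H₂ = rate_He/rate_C₂H₂ = √(M_C₂H₂/M_He) = √(26.04/4.00) = 2.551.
With d_He + d_C₂H₂ = 2.82 m, d_C₂H₂ = 2.82/(1 + 2.551) = 0.7940 m.
d_He = 2.82 − 0.7940 = 2.03 m.

2.03 m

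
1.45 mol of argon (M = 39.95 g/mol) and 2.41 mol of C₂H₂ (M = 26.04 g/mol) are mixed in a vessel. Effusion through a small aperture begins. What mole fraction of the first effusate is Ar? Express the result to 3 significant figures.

Each component's effusion rate ∝ (its partial pressure)·(1/√M) ∝ n_i/√M_i.
So x_Ar in the escaping gas = (n_Ar/√M_Ar) / Σ(n_i/√M_i)
= (1.45/√39.95) / (1.45/√39.95 + 2.41/√26.04) = 0.2294/(0.2294 + 0.4723) = 0.327.

0.327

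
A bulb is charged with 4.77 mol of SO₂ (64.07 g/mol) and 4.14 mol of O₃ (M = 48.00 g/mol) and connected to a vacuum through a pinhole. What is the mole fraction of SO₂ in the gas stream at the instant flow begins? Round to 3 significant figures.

Each component's effusion rate ∝ (its partial pressure)·(1/√M) ∝ n_i/√M_i.
Mole fraction of SO₂ in the effusate = (n_SO₂/√M_SO₂) / (n_SO₂/√M_SO₂ + n_O₃/√M_O₃)
= (4.77/√64.07) / (4.77/√64.07 + 4.14/√48.00) = 0.5959/(0.5959 + 0.5976) = 0.499.

0.499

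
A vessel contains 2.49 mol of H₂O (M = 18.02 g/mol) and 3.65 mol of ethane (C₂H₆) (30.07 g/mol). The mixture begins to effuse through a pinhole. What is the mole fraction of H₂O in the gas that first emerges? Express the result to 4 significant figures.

Rate_i ∝ x_i/√M_i (Graham's law weighted by mole fraction), so the effusate composition follows n_i/√M_i.
Mole fraction of H₂O in the effusate = (n_H₂O/√M_H₂O) / (n_H₂O/√M_H₂O + n_C₂H₆/√M_C₂H₆)
= (2.49/√18.02) / (2.49/√18.02 + 3.65/√30.07) = 0.5866/(0.5866 + 0.6656) = 0.4684.

0.4684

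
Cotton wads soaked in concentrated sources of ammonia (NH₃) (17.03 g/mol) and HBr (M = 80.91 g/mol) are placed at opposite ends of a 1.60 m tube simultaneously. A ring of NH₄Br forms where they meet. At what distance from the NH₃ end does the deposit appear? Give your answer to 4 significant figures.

1.097 m

The fronts meet when d_NH₃ + d_HBr = L with d_NH₃/d_HBr = √(M_HBr/M_NH₃) (Graham's law). Here √(M_HBr/M_NH₃) = √(80.91/17.03) = 2.180.
With d_NH₃ + d_HBr = 1.60 m, d_HBr = 1.60/(1 + 2.180) = 0.5032 m.
d_NH₃ = 1.60 − 0.5032 = 1.097 m.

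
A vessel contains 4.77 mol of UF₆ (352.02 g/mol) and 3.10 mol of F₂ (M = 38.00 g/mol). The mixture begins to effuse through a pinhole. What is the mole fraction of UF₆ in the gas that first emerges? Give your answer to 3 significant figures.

Rate_i ∝ x_i/√M_i (Graham's law weighted by mole fraction), so the effusate composition follows n_i/√M_i.
So x_UF₆ in the escaping gas = (n_UF₆/√M_UF₆) / Σ(n_i/√M_i)
= (4.77/√352.02) / (4.77/√352.02 + 3.10/√38.00) = 0.2542/(0.2542 + 0.5029) = 0.336.

0.336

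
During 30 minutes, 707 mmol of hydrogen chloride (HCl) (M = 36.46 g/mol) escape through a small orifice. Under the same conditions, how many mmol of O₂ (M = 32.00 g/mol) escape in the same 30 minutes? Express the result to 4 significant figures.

754.7 mmol

Using Graham's law: rate_O₂/rate_HCl = √(M_HCl/M_O₂) = √(36.46/32.00) = √1.139 = 1.067.
So the amount for O₂ is 707 × 1.067 = 754.7 mmol.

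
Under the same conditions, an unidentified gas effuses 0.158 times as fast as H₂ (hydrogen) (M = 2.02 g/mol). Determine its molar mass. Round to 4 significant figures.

80.92 g/mol

Since effusion rate ∝ 1/√M, rate_X/rate_H₂ = √(M_H₂/M_X).
0.158 = √(2.02/M_X)
M_X = 2.02 / 0.158² = 2.02 / 0.02496 = 80.92 g/mol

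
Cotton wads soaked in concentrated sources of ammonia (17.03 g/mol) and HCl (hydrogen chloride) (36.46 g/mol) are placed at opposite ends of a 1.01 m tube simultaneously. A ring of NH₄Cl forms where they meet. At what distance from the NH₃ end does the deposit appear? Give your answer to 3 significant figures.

0.600 m

The fronts meet when d_NH₃ + d_HCl = L with d_NH₃/d_HCl = √(M_HCl/M_NH₃) (Graham's law). Here √(M_HCl/M_NH₃) = √(36.46/17.03) = 1.463.
With d_NH₃ + d_HCl = 1.01 m, d_HCl = 1.01/(1 + 1.463) = 0.4100 m.
d_NH₃ = 1.01 − 0.4100 = 0.600 m.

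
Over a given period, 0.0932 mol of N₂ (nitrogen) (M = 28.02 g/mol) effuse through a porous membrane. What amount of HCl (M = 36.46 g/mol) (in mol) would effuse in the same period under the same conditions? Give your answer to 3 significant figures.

Graham's law gives rate_HCl/rate_N₂ = √(M_N₂/M_HCl) = √(28.02/36.46) = √0.7685 = 0.8766.
So the amount for HCl is 0.0932 × 0.8766 = 0.0817 mol.

0.0817 mol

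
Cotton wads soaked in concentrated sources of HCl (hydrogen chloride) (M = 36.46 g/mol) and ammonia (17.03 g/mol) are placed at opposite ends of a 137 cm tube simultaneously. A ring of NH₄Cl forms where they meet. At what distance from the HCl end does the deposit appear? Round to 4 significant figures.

Graham's law gives d_HCl/d_NH₃ = rate_HCl/rate_NH₃ = √(M_NH₃/M_HCl) = √(17.03/36.46) = 0.6834.
With d_HCl + d_NH₃ = 137 cm, d_NH₃ = 137/(1 + 0.6834) = 81.38 cm.
d_HCl = 137 − 81.38 = 55.62 cm.

55.62 cm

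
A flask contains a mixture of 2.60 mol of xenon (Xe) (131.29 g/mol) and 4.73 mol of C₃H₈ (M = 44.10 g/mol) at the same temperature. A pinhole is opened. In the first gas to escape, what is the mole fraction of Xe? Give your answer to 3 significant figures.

Each component's effusion rate ∝ (its partial pressure)·(1/√M) ∝ n_i/√M_i.
Mole fraction of Xe in the effusate = (n_Xe/√M_Xe) / (n_Xe/√M_Xe + n_C₃H₈/√M_C₃H₈)
= (2.60/√131.29) / (2.60/√131.29 + 4.73/√44.10) = 0.2269/(0.2269 + 0.7123) = 0.242.

0.242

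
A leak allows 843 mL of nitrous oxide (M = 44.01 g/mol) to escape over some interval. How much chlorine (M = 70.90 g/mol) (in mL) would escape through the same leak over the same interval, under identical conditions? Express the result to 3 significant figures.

Since effusion rate ∝ 1/√M, rate_Cl₂/rate_N₂O = √(M_N₂O/M_Cl₂) = √(44.01/70.90) = √0.6207 = 0.7879.
So the volume for Cl₂ is 843 × 0.7879 = 664 mL.

664 mL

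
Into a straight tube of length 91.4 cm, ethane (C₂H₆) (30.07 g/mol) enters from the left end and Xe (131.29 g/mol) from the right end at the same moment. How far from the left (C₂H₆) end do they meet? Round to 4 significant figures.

The fronts meet when d_C₂H₆ + d_Xe = L with d_C₂H₆/d_Xe = √(M_Xe/M_C₂H₆) (Graham's law). Here √(M_Xe/M_C₂H₆) = √(131.29/30.07) = 2.090.
With d_C₂H₆ + d_Xe = 91.4 cm, d_Xe = 91.4/(1 + 2.090) = 29.58 cm.
d_C₂H₆ = 91.4 − 29.58 = 61.82 cm.

61.82 cm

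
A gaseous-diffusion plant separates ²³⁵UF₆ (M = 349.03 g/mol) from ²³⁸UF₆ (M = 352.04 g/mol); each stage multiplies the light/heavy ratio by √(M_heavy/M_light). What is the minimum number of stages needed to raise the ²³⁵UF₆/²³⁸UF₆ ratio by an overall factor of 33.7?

Single-stage factor α = √(352.04/349.03), so ln α = ½ ln(1.00862) = 0.004293.
Need α^N ≥ 33.7 ⇒ N ≥ ln(33.7) / ln α = 3.517 / 0.004293 = 819.27.
So at least 820 stages are needed.

820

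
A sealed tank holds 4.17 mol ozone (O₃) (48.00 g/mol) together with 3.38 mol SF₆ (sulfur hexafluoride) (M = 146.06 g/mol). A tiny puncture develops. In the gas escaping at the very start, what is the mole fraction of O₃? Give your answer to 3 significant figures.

0.683

Rate_i ∝ x_i/√M_i (Graham's law weighted by mole fraction), so the effusate composition follows n_i/√M_i.
So x_O₃ in the escaping gas = (n_O₃/√M_O₃) / Σ(n_i/√M_i)
= (4.17/√48.00) / (4.17/√48.00 + 3.38/√146.06) = 0.6019/(0.6019 + 0.2797) = 0.683.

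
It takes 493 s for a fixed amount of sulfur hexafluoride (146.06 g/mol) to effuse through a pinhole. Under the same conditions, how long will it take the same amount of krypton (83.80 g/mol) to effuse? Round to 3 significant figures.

373 s

Using Graham's law: t_Kr/t_SF₆ = √(M_Kr/M_SF₆) = √(83.80/146.06) = √0.5737 = 0.7575.
So the time for Kr is 493 × 0.7575 = 373 s.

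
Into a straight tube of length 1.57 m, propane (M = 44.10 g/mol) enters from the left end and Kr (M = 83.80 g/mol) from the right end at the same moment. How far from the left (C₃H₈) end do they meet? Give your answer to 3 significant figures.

0.910 m

Distances travelled in equal time are proportional to diffusion rates, so d_C₃H₈/d_Kr = √(M_Kr/M_C₃H₈) = √(83.80/44.10) = 1.378.
With d_C₃H₈ + d_Kr = 1.57 m, d_Kr = 1.57/(1 + 1.378) = 0.6601 m.
d_C₃H₈ = 1.57 − 0.6601 = 0.910 m.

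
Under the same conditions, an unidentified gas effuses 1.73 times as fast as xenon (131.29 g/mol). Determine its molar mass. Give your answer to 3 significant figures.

43.9 g/mol

From Graham's law, rate_X/rate_Xe = √(M_Xe/M_X).
1.73 = √(131.29/M_X)
M_X = 131.29 / 1.73² = 131.29 / 2.993 = 43.9 g/mol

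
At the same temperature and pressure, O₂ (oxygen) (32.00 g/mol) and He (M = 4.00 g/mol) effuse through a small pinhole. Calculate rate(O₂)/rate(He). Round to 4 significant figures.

0.3536

Graham's law gives rate_O₂/rate_He = √(M_He/M_O₂) = √(4.00/32.00) = √0.1250 = 0.3536.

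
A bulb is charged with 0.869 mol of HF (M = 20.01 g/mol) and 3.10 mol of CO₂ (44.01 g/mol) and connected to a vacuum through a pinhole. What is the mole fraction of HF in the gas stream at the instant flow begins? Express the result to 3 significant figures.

Each component's effusion rate ∝ (its partial pressure)·(1/√M) ∝ n_i/√M_i.
Mole fraction of HF in the effusate = (n_HF/√M_HF) / (n_HF/√M_HF + n_CO₂/√M_CO₂)
= (0.869/√20.01) / (0.869/√20.01 + 3.10/√44.01) = 0.1943/(0.1943 + 0.4673) = 0.294.

0.294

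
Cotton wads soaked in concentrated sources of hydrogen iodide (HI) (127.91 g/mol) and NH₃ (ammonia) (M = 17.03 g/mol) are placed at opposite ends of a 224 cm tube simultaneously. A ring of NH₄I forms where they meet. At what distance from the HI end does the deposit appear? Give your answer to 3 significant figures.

In equal time, each gas travels a distance ∝ its rate ∝ 1/√M, so d_HI/d_NH₃ = √(M_NH₃/M_HI) = √(17.03/127.91) = 0.3649.
With d_HI + d_NH₃ = 224 cm, d_NH₃ = 224/(1 + 0.3649) = 164.1 cm.
d_HI = 224 − 164.1 = 59.9 cm.

59.9 cm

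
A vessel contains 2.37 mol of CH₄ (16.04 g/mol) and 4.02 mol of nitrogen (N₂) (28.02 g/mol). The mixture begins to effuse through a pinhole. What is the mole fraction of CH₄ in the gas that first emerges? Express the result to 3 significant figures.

Each component's effusion rate ∝ (its partial pressure)·(1/√M) ∝ n_i/√M_i.
Mole fraction of CH₄ in the effusate = (n_CH₄/√M_CH₄) / (n_CH₄/√M_CH₄ + n_N₂/√M_N₂)
= (2.37/√16.04) / (2.37/√16.04 + 4.02/√28.02) = 0.5918/(0.5918 + 0.7594) = 0.438.

0.438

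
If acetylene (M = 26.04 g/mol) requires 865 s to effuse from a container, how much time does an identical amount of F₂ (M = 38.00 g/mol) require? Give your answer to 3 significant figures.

Since effusion rate ∝ 1/√M, t_F₂/t_C₂H₂ = √(M_F₂/M_C₂H₂) = √(38.00/26.04) = √1.459 = 1.208.
So the time for F₂ is 865 × 1.208 = 1040 s.

1040 s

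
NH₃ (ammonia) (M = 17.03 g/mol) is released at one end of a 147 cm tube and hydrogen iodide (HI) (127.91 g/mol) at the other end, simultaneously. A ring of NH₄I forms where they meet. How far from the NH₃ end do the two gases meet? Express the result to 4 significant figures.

107.7 cm

Graham's law gives d_NH₃/d_HI = rate_NH₃/rate_HI = √(M_HI/M_NH₃) = √(127.91/17.03) = 2.741.
With d_NH₃ + d_HI = 147 cm, d_HI = 147/(1 + 2.741) = 39.30 cm.
d_NH₃ = 147 − 39.30 = 107.7 cm.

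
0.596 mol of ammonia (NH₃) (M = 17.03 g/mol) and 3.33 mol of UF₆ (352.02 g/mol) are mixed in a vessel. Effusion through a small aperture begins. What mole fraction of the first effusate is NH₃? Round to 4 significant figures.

0.4486

Each component's effusion rate ∝ (its partial pressure)·(1/√M) ∝ n_i/√M_i.
So x_NH₃ in the escaping gas = (n_NH₃/√M_NH₃) / Σ(n_i/√M_i)
= (0.596/√17.03) / (0.596/√17.03 + 3.33/√352.02) = 0.1444/(0.1444 + 0.1775) = 0.4486.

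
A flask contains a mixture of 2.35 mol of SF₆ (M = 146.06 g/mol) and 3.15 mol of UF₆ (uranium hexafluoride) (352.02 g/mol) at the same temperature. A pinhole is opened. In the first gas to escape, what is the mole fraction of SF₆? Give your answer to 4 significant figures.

0.5366

Rate_i ∝ x_i/√M_i (Graham's law weighted by mole fraction), so the effusate composition follows n_i/√M_i.
x_SF₆(eff) = (n_SF₆/√M_SF₆) / (n_SF₆/√M_SF₆ + n_UF₆/√M_UF₆)
= (2.35/√146.06) / (2.35/√146.06 + 3.15/√352.02) = 0.1944/(0.1944 + 0.1679) = 0.5366.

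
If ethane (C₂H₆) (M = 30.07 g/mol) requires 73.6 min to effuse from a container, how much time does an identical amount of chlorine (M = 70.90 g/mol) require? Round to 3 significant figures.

113 min

Since effusion rate ∝ 1/√M, t_Cl₂/t_C₂H₆ = √(M_Cl₂/M_C₂H₆) = √(70.90/30.07) = √2.358 = 1.536.
So the time for Cl₂ is 73.6 × 1.536 = 113 min.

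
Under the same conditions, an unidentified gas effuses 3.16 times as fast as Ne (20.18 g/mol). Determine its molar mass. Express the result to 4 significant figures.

2.021 g/mol

Since effusion rate ∝ 1/√M, rate_X/rate_Ne = √(M_Ne/M_X).
3.16 = √(20.18/M_X)
M_X = 20.18 / 3.16² = 20.18 / 9.986 = 2.021 g/mol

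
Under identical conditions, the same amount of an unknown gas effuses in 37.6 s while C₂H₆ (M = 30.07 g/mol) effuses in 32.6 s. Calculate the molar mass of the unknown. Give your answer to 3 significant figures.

40.0 g/mol

Since effusion rate ∝ 1/√M, t_X/t_C₂H₆ = √(M_X/M_C₂H₆).
37.6/32.6 = 1.153 = √(M_X/30.07)
M_X = 30.07 × 1.153² = 30.07 × 1.330 = 40.0 g/mol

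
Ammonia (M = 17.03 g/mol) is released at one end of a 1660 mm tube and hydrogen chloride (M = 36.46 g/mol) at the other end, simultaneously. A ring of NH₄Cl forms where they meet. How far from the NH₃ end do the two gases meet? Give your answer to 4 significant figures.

In equal time, each gas travels a distance ∝ its rate ∝ 1/√M, so d_NH₃/d_HCl = √(M_HCl/M_NH₃) = √(36.46/17.03) = 1.463.
With d_NH₃ + d_HCl = 1660 mm, d_HCl = 1660/(1 + 1.463) = 673.9 mm.
d_NH₃ = 1660 − 673.9 = 986.1 mm.

986.1 mm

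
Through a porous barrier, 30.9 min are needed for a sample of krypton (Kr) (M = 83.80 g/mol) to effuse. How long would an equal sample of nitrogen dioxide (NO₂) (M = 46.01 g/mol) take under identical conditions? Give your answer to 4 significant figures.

22.90 min

By Graham's law, t_NO₂/t_Kr = √(M_NO₂/M_Kr) = √(46.01/83.80) = √0.5490 = 0.7410.
So the time for NO₂ is 30.9 × 0.7410 = 22.90 min.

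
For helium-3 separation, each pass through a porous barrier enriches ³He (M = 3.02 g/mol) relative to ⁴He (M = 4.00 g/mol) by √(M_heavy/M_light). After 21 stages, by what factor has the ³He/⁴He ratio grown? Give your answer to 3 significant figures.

Each stage multiplies the ratio by α = √(4.00/3.02), so after 21 stages the overall factor is α^21 = (4.00/3.02)^(21/2).
= 1.32450^(21/2) = 19.1.

19.1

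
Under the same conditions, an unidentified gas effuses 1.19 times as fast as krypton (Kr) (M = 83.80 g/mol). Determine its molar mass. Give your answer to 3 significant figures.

59.2 g/mol

Using Graham's law: rate_X/rate_Kr = √(M_Kr/M_X).
1.19 = √(83.80/M_X)
M_X = 83.80 / 1.19² = 83.80 / 1.416 = 59.2 g/mol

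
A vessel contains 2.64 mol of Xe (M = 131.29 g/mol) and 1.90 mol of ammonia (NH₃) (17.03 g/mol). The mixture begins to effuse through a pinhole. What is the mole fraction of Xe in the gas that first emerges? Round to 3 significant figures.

Effusion rate of each component ∝ n_i/√M_i (partial pressure × 1/√M).
Mole fraction of Xe in the effusate = (n_Xe/√M_Xe) / (n_Xe/√M_Xe + n_NH₃/√M_NH₃)
= (2.64/√131.29) / (2.64/√131.29 + 1.90/√17.03) = 0.2304/(0.2304 + 0.4604) = 0.334.

0.334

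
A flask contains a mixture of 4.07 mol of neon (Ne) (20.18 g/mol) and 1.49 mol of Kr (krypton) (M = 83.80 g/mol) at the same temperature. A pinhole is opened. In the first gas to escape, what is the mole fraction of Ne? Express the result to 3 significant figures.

Effusion rate of each component ∝ n_i/√M_i (partial pressure × 1/√M).
So x_Ne in the escaping gas = (n_Ne/√M_Ne) / Σ(n_i/√M_i)
= (4.07/√20.18) / (4.07/√20.18 + 1.49/√83.80) = 0.9060/(0.9060 + 0.1628) = 0.848.

0.848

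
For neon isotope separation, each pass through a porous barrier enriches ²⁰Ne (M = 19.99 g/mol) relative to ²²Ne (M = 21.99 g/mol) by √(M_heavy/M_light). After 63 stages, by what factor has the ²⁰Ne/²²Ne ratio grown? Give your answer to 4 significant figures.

After 63 stages the ratio has grown by (√(21.99/19.99))^63 = (21.99/19.99)^(63/2).
= 1.10005^(63/2) = 20.16.

20.16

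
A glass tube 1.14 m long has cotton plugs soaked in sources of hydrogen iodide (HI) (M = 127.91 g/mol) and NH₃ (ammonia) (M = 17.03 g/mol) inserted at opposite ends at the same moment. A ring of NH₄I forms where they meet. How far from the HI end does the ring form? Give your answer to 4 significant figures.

0.3048 m

Graham's law gives d_HI/d_NH₃ = rate_HI/rate_NH₃ = √(M_NH₃/M_HI) = √(17.03/127.91) = 0.3649.
With d_HI + d_NH₃ = 1.14 m, d_NH₃ = 1.14/(1 + 0.3649) = 0.8352 m.
d_HI = 1.14 − 0.8352 = 0.3048 m.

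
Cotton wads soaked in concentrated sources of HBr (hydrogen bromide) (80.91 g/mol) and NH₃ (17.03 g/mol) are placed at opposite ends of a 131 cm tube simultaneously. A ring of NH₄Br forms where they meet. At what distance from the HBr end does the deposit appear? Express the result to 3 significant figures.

41.2 cm

Distances travelled in equal time are proportional to diffusion rates, so d_HBr/d_NH₃ = √(M_NH₃/M_HBr) = √(17.03/80.91) = 0.4588.
With d_HBr + d_NH₃ = 131 cm, d_NH₃ = 131/(1 + 0.4588) = 89.80 cm.
d_HBr = 131 − 89.80 = 41.2 cm.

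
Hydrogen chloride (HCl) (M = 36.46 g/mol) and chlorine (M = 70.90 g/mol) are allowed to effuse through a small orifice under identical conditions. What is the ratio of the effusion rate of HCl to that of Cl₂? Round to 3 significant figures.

By Graham's law, rate_HCl/rate_Cl₂ = √(M_Cl₂/M_HCl) = √(70.90/36.46) = √1.945 = 1.39.

1.39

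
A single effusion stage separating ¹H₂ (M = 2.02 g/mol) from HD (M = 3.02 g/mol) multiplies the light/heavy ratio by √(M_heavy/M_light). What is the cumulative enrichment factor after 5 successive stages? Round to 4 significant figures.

Each stage multiplies the ratio by α = √(3.02/2.02), so after 5 stages the overall factor is α^5 = (3.02/2.02)^(5/2).
= 1.49505^(5/2) = 2.733.

2.733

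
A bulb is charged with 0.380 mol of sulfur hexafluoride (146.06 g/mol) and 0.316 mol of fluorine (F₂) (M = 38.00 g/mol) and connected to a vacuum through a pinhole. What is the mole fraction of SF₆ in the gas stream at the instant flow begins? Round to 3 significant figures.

Each component's effusion rate ∝ (its partial pressure)·(1/√M) ∝ n_i/√M_i.
x_SF₆(eff) = (n_SF₆/√M_SF₆) / (n_SF₆/√M_SF₆ + n_F₂/√M_F₂)
= (0.380/√146.06) / (0.380/√146.06 + 0.316/√38.00) = 0.03144/(0.03144 + 0.05126) = 0.380.

0.380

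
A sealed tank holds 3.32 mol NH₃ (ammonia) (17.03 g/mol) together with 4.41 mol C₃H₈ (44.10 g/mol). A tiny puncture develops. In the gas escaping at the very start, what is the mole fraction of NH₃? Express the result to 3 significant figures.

0.548

Each component's effusion rate ∝ (its partial pressure)·(1/√M) ∝ n_i/√M_i.
So x_NH₃ in the escaping gas = (n_NH₃/√M_NH₃) / Σ(n_i/√M_i)
= (3.32/√17.03) / (3.32/√17.03 + 4.41/√44.10) = 0.8045/(0.8045 + 0.6641) = 0.548.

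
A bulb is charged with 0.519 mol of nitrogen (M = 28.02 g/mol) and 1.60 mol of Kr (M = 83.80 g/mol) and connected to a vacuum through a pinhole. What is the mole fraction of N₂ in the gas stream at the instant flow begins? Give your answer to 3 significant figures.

Each component's effusion rate ∝ (its partial pressure)·(1/√M) ∝ n_i/√M_i.
Mole fraction of N₂ in the effusate = (n_N₂/√M_N₂) / (n_N₂/√M_N₂ + n_Kr/√M_Kr)
= (0.519/√28.02) / (0.519/√28.02 + 1.60/√83.80) = 0.09805/(0.09805 + 0.1748) = 0.359.

0.359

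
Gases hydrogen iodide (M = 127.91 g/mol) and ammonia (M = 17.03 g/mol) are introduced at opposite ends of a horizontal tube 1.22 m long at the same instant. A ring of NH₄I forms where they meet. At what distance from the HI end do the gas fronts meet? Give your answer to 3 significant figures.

0.326 m

In equal time, each gas travels a distance ∝ its rate ∝ 1/√M, so d_HI/d_NH₃ = √(M_NH₃/M_HI) = √(17.03/127.91) = 0.3649.
With d_HI + d_NH₃ = 1.22 m, d_NH₃ = 1.22/(1 + 0.3649) = 0.8938 m.
d_HI = 1.22 − 0.8938 = 0.326 m.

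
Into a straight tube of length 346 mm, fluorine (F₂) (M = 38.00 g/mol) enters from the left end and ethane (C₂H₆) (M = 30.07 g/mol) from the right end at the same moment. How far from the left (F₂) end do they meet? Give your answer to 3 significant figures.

163 mm

The fronts meet when d_F₂ + d_C₂H₆ = L with d_F₂/d_C₂H₆ = √(M_C₂H₆/M_F₂) (Graham's law). Here √(M_C₂H₆/M_F₂) = √(30.07/38.00) = 0.8896.
With d_F₂ + d_C₂H₆ = 346 mm, d_C₂H₆ = 346/(1 + 0.8896) = 183.1 mm.
d_F₂ = 346 − 183.1 = 163 mm.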